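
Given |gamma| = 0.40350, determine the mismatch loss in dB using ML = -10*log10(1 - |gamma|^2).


ML = -10 * log10(1 - 0.40350^2) = -10 * log10(0.83718775) = 0.7718 dB

0.7718 dB


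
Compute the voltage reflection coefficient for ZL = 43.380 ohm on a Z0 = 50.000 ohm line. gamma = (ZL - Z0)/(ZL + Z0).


gamma = (43.380 - 50.000) / (43.380 + 50.000) = -0.07089

-0.07089


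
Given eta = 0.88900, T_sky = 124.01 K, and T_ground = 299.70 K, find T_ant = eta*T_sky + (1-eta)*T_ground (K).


T_ant = 0.88900 * 124.01 + (1 - 0.88900) * 299.70 = 143.5 K

143.5 K


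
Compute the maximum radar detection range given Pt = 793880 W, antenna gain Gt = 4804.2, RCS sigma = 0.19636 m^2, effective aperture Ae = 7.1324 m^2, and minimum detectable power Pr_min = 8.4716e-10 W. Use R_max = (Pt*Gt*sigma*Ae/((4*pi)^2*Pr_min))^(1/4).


R^4 = 793880*4804.2*0.19636*7.1324 / ((4*pi)^2 * 8.4716e-10) = 3.992818e+16
R_max = 3.992818e+16^0.25 = 14136 m

14136 m


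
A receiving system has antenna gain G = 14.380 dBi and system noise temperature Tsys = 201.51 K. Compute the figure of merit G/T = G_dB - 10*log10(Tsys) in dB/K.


G/T = 14.380 - 10*log10(201.51) = 14.380 - 23.04297 = -8.663 dB/K

-8.663 dB/K


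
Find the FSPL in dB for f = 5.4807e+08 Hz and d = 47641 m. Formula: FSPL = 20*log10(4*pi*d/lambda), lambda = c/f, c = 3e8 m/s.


lambda = c / f = 3.0000e+08 / 5.4807e+08 = 0.5473753 m
FSPL = 20 * log10(4*pi*47641/0.5473753) = 120.8 dB

120.8 dB


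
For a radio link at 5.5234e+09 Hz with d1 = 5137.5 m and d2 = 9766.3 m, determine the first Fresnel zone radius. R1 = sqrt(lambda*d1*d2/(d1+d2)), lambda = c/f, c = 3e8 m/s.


lambda = c / f = 3.0000e+08 / 5.5234e+09 = 0.05431437 m
R1 = sqrt(0.05431437 * 5137.5 * 9766.3 / (5137.5 + 9766.3)) = 13.52 m

13.52 m


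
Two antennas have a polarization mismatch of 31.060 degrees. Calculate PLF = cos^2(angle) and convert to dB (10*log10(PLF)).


PLF_linear = cos^2(31.060 deg) = 0.7338106
PLF_dB = 10 * log10(0.7338106) = -1.344 dB

-1.344 dB


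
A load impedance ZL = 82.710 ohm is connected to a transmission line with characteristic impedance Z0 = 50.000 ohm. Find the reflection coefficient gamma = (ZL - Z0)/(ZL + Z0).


gamma = (82.710 - 50.000) / (82.710 + 50.000) = 0.2465

0.2465


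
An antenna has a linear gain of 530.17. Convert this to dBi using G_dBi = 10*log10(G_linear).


G_dBi = 10 * log10(530.17) = 27.24 dBi

27.24 dBi


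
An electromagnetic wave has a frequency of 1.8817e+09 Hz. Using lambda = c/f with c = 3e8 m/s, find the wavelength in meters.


lambda = c / f = 3.0000e+08 / 1.8817e+09 = 0.1594 m

0.1594 m


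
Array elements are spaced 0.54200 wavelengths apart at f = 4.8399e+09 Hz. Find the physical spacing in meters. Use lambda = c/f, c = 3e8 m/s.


lambda = c / f = 3.0000e+08 / 4.8399e+09 = 0.06198475 m
d = 0.54200 * 0.06198475 = 0.03360 m

0.03360 m


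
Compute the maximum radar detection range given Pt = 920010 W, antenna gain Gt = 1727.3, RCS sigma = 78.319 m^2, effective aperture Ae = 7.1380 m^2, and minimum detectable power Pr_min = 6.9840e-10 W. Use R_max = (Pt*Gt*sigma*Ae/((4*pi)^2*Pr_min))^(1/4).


R^4 = 920010*1727.3*78.319*7.1380 / ((4*pi)^2 * 6.9840e-10) = 8.055269e+18
R_max = 8.055269e+18^0.25 = 53275 m

53275 m


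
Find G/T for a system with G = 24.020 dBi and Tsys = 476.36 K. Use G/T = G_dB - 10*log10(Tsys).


G/T = 24.020 - 10*log10(476.36) = 24.020 - 26.77935 = -2.759 dB/K

-2.759 dB/K


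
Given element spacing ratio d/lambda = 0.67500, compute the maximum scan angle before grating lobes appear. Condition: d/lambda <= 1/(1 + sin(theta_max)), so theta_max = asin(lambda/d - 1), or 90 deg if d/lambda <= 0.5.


lambda/d - 1 = 1/0.67500 - 1 = 0.4814815
theta_max = asin(0.4814815) = 28.78 deg

28.78 deg


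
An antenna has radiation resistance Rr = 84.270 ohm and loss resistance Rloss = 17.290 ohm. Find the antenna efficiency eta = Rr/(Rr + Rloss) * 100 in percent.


eta = 84.270 / (84.270 + 17.290) * 100 = 82.98%

82.98%


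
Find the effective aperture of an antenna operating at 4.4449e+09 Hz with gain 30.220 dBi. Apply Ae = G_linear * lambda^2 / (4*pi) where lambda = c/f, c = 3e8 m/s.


lambda = c / f = 3.0000e+08 / 4.4449e+09 = 0.06749308 m
G_linear = 10^(30.220/10) = 1051.962
Ae = G_linear * lambda^2 / (4*pi) = 1051.962 * 0.06749308^2 / (4*pi) = 0.3813 m^2

0.3813 m^2


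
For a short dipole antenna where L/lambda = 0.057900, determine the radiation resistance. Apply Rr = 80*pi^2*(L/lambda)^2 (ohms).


Rr = 80 * pi^2 * (0.057900)^2 = 80 * 9.869604 * 3.352410e-03 = 2.647 ohm

2.647 ohm


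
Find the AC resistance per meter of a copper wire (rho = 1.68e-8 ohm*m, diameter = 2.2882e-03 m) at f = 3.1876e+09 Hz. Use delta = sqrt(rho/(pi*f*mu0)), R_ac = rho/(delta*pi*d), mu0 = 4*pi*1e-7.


delta = sqrt(1.68e-8 / (pi * 3.1876e+09 * 4*pi*1e-7)) = 1.155428e-06 m
R_ac = 1.68e-8 / (1.155428e-06 * pi * 2.2882e-03) = 2.023 ohm/m

2.023 ohm/m


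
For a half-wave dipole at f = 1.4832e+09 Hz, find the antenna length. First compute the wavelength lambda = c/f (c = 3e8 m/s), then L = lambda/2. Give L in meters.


lambda = c / f = 3.0000e+08 / 1.4832e+09 = 0.2022654 m
L = lambda / 2 = 0.2022654 / 2 = 0.1011 m

0.1011 m


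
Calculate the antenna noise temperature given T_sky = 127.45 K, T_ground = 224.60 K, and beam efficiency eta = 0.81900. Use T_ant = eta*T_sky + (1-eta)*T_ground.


T_ant = 0.81900 * 127.45 + (1 - 0.81900) * 224.60 = 145.0 K

145.0 K


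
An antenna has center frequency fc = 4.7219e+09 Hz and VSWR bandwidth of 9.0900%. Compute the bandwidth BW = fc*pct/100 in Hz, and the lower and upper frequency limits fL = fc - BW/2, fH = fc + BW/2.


BW = 4.7219e+09 * 9.0900/100 = 4.292207e+08 Hz
fL = 4.7219e+09 - 4.292207e+08/2 = 4.507e+09 Hz
fH = 4.7219e+09 + 4.292207e+08/2 = 4.937e+09 Hz

BW=4.292e+08 Hz, fL=4.507e+09 Hz, fH=4.937e+09 Hz


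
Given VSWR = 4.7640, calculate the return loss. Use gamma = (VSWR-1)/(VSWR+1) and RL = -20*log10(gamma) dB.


gamma = (4.7640 - 1) / (4.7640 + 1) = 0.6530187
RL = -20 * log10(0.6530187) = 3.701 dB

3.701 dB


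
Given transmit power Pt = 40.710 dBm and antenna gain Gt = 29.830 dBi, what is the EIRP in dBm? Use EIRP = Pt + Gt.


EIRP = Pt + Gt = 40.710 + 29.830 = 70.54 dBm

70.54 dBm


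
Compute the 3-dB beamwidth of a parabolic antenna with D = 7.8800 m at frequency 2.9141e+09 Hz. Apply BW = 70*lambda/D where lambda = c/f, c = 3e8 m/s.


lambda = c / f = 3.0000e+08 / 2.9141e+09 = 0.1029477 m
BW = 70 * 0.1029477 / 7.8800 = 0.9145 deg

0.9145 deg


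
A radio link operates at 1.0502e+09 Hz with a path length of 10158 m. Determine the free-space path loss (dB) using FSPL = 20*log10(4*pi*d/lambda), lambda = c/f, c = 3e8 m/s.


lambda = c / f = 3.0000e+08 / 1.0502e+09 = 0.2856599 m
FSPL = 20 * log10(4*pi*10158/0.2856599) = 113.0 dB

113.0 dB


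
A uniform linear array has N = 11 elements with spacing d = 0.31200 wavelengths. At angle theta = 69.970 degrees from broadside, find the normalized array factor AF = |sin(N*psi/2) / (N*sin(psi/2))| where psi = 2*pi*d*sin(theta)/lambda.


psi = 2*pi*0.31200*sin(69.970 deg) = 1.841779 rad
AF = |sin(11*1.841779/2) / (11*sin(1.841779/2))| = 0.07400

0.07400


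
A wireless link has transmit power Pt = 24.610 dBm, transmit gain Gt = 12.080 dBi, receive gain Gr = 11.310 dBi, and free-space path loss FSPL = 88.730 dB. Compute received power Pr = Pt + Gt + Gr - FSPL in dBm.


Pr = 24.610 + 12.080 + 11.310 - 88.730 = -40.73 dBm

-40.73 dBm


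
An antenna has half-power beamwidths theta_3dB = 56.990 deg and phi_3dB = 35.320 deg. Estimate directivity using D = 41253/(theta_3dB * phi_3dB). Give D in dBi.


D_linear = 41253 / (56.990 * 35.320) = 20.49445
D_dBi = 10 * log10(20.49445) = 13.12 dBi

13.12 dBi


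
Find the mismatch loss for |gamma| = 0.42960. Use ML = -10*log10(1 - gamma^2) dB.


ML = -10 * log10(1 - 0.42960^2) = -10 * log10(0.81544384) = 0.8861 dB

0.8861 dB


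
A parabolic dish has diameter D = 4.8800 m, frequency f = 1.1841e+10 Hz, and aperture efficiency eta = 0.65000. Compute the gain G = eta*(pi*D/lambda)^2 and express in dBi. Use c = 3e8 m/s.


lambda = c / f = 3.0000e+08 / 1.1841e+10 = 0.02533570 m
G_linear = 0.65000 * (pi * 4.8800 / 0.02533570)^2 = 238005.5
G_dBi = 10 * log10(238005.5) = 53.77 dBi

53.77 dBi


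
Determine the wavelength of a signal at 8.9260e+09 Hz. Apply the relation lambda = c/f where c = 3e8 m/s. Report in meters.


lambda = c / f = 3.0000e+08 / 8.9260e+09 = 0.03361 m

0.03361 m


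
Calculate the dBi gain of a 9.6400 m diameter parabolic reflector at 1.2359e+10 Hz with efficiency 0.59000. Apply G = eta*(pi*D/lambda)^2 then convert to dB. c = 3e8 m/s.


lambda = c / f = 3.0000e+08 / 1.2359e+10 = 0.02427381 m
G_linear = 0.59000 * (pi * 9.6400 / 0.02427381)^2 = 918395.9
G_dBi = 10 * log10(918395.9) = 59.63 dBi

59.63 dBi


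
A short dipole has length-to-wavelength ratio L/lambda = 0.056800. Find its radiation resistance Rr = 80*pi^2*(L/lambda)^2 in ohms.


Rr = 80 * pi^2 * (0.056800)^2 = 80 * 9.869604 * 3.226240e-03 = 2.547 ohm

2.547 ohm


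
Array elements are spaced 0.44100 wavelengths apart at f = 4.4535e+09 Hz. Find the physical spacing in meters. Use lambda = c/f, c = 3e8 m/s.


lambda = c / f = 3.0000e+08 / 4.4535e+09 = 0.06736275 m
d = 0.44100 * 0.06736275 = 0.02971 m

0.02971 m


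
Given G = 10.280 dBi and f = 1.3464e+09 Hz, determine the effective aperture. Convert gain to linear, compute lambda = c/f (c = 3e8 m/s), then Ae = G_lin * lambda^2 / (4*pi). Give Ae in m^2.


lambda = c / f = 3.0000e+08 / 1.3464e+09 = 0.2228164 m
G_linear = 10^(10.280/10) = 10.66596
Ae = G_linear * lambda^2 / (4*pi) = 10.66596 * 0.2228164^2 / (4*pi) = 0.04214 m^2

0.04214 m^2


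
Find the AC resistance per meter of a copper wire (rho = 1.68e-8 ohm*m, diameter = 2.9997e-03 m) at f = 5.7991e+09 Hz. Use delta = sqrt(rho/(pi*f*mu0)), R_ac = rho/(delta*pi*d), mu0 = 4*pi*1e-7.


delta = sqrt(1.68e-8 / (pi * 5.7991e+09 * 4*pi*1e-7)) = 8.566324e-07 m
R_ac = 1.68e-8 / (8.566324e-07 * pi * 2.9997e-03) = 2.081 ohm/m

2.081 ohm/m


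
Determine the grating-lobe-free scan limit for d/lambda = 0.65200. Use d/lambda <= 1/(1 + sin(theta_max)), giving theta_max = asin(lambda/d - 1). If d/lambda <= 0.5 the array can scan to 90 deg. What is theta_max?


lambda/d - 1 = 1/0.65200 - 1 = 0.5337423
theta_max = asin(0.5337423) = 32.26 deg

32.26 deg


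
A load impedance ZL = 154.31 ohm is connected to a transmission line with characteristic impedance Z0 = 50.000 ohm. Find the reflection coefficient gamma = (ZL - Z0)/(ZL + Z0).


gamma = (154.31 - 50.000) / (154.31 + 50.000) = 0.5105

0.5105


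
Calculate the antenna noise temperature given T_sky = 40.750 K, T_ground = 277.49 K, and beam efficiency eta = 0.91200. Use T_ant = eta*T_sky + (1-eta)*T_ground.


T_ant = 0.91200 * 40.750 + (1 - 0.91200) * 277.49 = 61.58 K

61.58 K


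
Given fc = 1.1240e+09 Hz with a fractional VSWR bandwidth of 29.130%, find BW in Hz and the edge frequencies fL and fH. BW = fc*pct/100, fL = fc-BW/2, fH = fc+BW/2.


BW = 1.1240e+09 * 29.130/100 = 3.274212e+08 Hz
fL = 1.1240e+09 - 3.274212e+08/2 = 9.603e+08 Hz
fH = 1.1240e+09 + 3.274212e+08/2 = 1.288e+09 Hz

BW=3.274e+08 Hz, fL=9.603e+08 Hz, fH=1.288e+09 Hz


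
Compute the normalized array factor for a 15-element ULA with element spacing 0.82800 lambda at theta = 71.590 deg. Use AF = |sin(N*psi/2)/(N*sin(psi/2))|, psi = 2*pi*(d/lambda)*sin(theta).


psi = 2*pi*0.82800*sin(71.590 deg) = 4.936219 rad
AF = |sin(15*4.936219/2) / (15*sin(4.936219/2))| = 0.06700

0.06700


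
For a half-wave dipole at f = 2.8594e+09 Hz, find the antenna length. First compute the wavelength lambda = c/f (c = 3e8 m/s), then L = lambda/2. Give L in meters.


lambda = c / f = 3.0000e+08 / 2.8594e+09 = 0.1049171 m
L = lambda / 2 = 0.1049171 / 2 = 0.05246 m

0.05246 m


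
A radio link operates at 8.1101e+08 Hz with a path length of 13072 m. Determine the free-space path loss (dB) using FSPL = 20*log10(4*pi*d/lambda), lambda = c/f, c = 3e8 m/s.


lambda = c / f = 3.0000e+08 / 8.1101e+08 = 0.3699091 m
FSPL = 20 * log10(4*pi*13072/0.3699091) = 112.9 dB

112.9 dB


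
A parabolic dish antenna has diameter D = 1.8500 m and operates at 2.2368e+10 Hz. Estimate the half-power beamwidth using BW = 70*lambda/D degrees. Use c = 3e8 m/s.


lambda = c / f = 3.0000e+08 / 2.2368e+10 = 0.01341202 m
BW = 70 * 0.01341202 / 1.8500 = 0.5075 deg

0.5075 deg


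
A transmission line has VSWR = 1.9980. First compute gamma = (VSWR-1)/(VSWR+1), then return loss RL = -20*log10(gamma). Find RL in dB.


gamma = (1.9980 - 1) / (1.9980 + 1) = 0.3328886
RL = -20 * log10(0.3328886) = 9.554 dB

9.554 dB


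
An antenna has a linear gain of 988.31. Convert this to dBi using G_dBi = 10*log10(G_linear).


G_dBi = 10 * log10(988.31) = 29.95 dBi

29.95 dBi


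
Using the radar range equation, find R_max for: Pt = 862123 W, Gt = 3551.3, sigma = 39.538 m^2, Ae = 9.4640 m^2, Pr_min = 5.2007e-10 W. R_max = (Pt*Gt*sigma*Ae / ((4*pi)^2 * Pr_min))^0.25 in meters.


R^4 = 862123*3551.3*39.538*9.4640 / ((4*pi)^2 * 5.2007e-10) = 1.394969e+19
R_max = 1.394969e+19^0.25 = 61114 m

61114 m


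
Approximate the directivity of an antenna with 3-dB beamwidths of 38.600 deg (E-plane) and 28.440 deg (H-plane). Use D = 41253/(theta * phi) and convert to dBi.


D_linear = 41253 / (38.600 * 28.440) = 37.57843
D_dBi = 10 * log10(37.57843) = 15.75 dBi

15.75 dBi


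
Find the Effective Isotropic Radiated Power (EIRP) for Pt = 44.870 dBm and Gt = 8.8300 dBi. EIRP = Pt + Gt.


EIRP = Pt + Gt = 44.870 + 8.8300 = 53.70 dBm

53.70 dBm


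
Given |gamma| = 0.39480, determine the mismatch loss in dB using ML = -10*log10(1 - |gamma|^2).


ML = -10 * log10(1 - 0.39480^2) = -10 * log10(0.84413296) = 0.7359 dB

0.7359 dB


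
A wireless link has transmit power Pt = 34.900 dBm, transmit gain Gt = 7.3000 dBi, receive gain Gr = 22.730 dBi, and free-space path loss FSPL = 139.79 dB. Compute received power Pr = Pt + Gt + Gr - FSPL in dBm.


Pr = 34.900 + 7.3000 + 22.730 - 139.79 = -74.86 dBm

-74.86 dBm


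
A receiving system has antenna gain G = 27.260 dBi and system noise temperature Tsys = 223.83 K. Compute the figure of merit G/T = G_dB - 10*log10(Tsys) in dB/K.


G/T = 27.260 - 10*log10(223.83) = 27.260 - 23.49918 = 3.761 dB/K

3.761 dB/K


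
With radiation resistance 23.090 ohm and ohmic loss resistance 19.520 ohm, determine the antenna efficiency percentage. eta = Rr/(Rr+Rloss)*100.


eta = 23.090 / (23.090 + 19.520) * 100 = 54.19%

54.19%


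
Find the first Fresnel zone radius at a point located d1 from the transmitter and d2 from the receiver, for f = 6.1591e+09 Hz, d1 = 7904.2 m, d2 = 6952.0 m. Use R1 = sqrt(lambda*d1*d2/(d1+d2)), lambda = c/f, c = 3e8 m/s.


lambda = c / f = 3.0000e+08 / 6.1591e+09 = 0.04870842 m
R1 = sqrt(0.04870842 * 7904.2 * 6952.0 / (7904.2 + 6952.0)) = 13.42 m

13.42 m


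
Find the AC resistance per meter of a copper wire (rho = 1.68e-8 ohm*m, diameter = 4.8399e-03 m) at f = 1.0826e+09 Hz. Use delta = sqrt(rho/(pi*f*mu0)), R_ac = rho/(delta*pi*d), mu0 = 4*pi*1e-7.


delta = sqrt(1.68e-8 / (pi * 1.0826e+09 * 4*pi*1e-7)) = 1.982626e-06 m
R_ac = 1.68e-8 / (1.982626e-06 * pi * 4.8399e-03) = 0.5573 ohm/m

0.5573 ohm/m


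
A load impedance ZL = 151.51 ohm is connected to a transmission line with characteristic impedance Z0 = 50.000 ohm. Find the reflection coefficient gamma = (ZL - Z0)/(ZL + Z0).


gamma = (151.51 - 50.000) / (151.51 + 50.000) = 0.5037

0.5037


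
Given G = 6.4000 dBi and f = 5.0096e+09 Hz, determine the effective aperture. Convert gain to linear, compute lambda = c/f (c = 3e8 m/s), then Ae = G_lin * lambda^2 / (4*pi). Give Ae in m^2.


lambda = c / f = 3.0000e+08 / 5.0096e+09 = 0.05988502 m
G_linear = 10^(6.4000/10) = 4.365158
Ae = G_linear * lambda^2 / (4*pi) = 4.365158 * 0.05988502^2 / (4*pi) = 1.246e-03 m^2

1.246e-03 m^2


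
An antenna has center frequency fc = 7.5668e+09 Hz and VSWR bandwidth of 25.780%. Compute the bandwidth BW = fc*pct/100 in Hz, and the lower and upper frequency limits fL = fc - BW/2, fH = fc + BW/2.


BW = 7.5668e+09 * 25.780/100 = 1.950721e+09 Hz
fL = 7.5668e+09 - 1.950721e+09/2 = 6.591e+09 Hz
fH = 7.5668e+09 + 1.950721e+09/2 = 8.542e+09 Hz

BW=1.951e+09 Hz, fL=6.591e+09 Hz, fH=8.542e+09 Hz


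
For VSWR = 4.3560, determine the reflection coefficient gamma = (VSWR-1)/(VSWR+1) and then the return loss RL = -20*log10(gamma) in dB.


gamma = (4.3560 - 1) / (4.3560 + 1) = 0.6265870
RL = -20 * log10(0.6265870) = 4.060 dB

4.060 dB


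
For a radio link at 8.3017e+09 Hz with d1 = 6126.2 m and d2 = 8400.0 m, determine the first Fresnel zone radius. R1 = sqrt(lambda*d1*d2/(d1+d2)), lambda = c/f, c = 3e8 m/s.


lambda = c / f = 3.0000e+08 / 8.3017e+09 = 0.03613718 m
R1 = sqrt(0.03613718 * 6126.2 * 8400.0 / (6126.2 + 8400.0)) = 11.31 m

11.31 m


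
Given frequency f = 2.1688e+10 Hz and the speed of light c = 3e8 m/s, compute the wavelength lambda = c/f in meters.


lambda = c / f = 3.0000e+08 / 2.1688e+10 = 0.01383 m

0.01383 m


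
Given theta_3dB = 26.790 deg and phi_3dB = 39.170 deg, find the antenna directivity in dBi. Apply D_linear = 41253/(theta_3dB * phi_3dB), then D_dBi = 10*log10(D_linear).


D_linear = 41253 / (26.790 * 39.170) = 39.31237
D_dBi = 10 * log10(39.31237) = 15.95 dBi

15.95 dBi


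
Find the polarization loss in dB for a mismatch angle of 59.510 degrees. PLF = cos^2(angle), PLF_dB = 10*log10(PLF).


PLF_linear = cos^2(59.510 deg) = 0.2574426
PLF_dB = 10 * log10(0.2574426) = -5.893 dB

-5.893 dB


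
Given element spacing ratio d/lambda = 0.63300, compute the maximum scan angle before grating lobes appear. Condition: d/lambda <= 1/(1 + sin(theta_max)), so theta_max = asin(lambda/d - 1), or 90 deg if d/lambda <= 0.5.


lambda/d - 1 = 1/0.63300 - 1 = 0.5797788
theta_max = asin(0.5797788) = 35.43 deg

35.43 deg


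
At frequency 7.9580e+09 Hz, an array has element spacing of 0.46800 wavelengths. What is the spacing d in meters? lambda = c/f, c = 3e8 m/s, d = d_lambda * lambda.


lambda = c / f = 3.0000e+08 / 7.9580e+09 = 0.03769791 m
d = 0.46800 * 0.03769791 = 0.01764 m

0.01764 m


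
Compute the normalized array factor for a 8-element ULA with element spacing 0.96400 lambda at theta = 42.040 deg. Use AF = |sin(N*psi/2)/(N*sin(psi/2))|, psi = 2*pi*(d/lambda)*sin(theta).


psi = 2*pi*0.96400*sin(42.040 deg) = 4.056059 rad
AF = |sin(8*4.056059/2) / (8*sin(4.056059/2))| = 0.06877

0.06877


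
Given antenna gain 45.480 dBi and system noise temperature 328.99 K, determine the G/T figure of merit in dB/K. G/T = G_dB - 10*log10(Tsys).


G/T = 45.480 - 10*log10(328.99) = 45.480 - 25.17183 = 20.31 dB/K

20.31 dB/K


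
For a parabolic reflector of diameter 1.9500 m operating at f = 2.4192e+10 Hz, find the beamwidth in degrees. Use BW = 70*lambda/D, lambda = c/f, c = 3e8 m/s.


lambda = c / f = 3.0000e+08 / 2.4192e+10 = 0.01240079 m
BW = 70 * 0.01240079 / 1.9500 = 0.4452 deg

0.4452 deg


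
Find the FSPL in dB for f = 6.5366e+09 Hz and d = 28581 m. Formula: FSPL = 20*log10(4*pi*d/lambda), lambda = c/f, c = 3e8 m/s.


lambda = c / f = 3.0000e+08 / 6.5366e+09 = 0.04589542 m
FSPL = 20 * log10(4*pi*28581/0.04589542) = 137.9 dB

137.9 dB


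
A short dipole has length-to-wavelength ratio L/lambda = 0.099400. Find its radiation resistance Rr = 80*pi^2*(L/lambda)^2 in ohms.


Rr = 80 * pi^2 * (0.099400)^2 = 80 * 9.869604 * 9.880360e-03 = 7.801 ohm

7.801 ohm


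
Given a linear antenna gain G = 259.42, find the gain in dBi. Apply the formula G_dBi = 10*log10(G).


G_dBi = 10 * log10(259.42) = 24.14 dBi

24.14 dBi


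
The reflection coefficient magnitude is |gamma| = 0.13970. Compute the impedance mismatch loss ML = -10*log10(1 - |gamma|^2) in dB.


ML = -10 * log10(1 - 0.13970^2) = -10 * log10(0.98048391) = 0.08560 dB

0.08560 dB


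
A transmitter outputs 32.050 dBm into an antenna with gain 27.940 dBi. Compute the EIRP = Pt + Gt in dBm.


EIRP = Pt + Gt = 32.050 + 27.940 = 59.99 dBm

59.99 dBm


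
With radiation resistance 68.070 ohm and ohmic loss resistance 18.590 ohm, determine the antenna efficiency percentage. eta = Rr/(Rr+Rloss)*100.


eta = 68.070 / (68.070 + 18.590) * 100 = 78.55%

78.55%


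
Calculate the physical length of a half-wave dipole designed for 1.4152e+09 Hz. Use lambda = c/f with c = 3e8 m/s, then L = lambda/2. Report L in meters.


lambda = c / f = 3.0000e+08 / 1.4152e+09 = 0.2119842 m
L = lambda / 2 = 0.2119842 / 2 = 0.1060 m

0.1060 m


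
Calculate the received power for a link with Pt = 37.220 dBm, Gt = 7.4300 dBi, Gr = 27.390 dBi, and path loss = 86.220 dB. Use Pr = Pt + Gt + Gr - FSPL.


Pr = 37.220 + 7.4300 + 27.390 - 86.220 = -14.18 dBm

-14.18 dBm


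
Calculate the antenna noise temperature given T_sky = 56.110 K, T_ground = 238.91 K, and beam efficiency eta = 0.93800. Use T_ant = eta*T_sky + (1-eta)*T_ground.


T_ant = 0.93800 * 56.110 + (1 - 0.93800) * 238.91 = 67.44 K

67.44 K


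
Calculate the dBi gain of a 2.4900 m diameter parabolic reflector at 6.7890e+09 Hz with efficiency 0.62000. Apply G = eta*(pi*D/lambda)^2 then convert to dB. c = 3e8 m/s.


lambda = c / f = 3.0000e+08 / 6.7890e+09 = 0.04418913 m
G_linear = 0.62000 * (pi * 2.4900 / 0.04418913)^2 = 19429.39
G_dBi = 10 * log10(19429.39) = 42.88 dBi

42.88 dBi


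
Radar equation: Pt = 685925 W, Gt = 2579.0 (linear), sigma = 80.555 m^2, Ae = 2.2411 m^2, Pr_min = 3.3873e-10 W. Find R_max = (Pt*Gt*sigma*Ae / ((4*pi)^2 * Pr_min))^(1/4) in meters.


R^4 = 685925*2579.0*80.555*2.2411 / ((4*pi)^2 * 3.3873e-10) = 5.970467e+18
R_max = 5.970467e+18^0.25 = 49431 m

49431 m


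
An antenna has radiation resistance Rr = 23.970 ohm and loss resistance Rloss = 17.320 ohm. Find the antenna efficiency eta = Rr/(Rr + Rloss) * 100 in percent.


eta = 23.970 / (23.970 + 17.320) * 100 = 58.05%

58.05%


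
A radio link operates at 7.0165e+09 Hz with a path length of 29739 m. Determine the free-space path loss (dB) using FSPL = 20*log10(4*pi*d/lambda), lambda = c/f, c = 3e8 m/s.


lambda = c / f = 3.0000e+08 / 7.0165e+09 = 0.04275636 m
FSPL = 20 * log10(4*pi*29739/0.04275636) = 138.8 dB

138.8 dB


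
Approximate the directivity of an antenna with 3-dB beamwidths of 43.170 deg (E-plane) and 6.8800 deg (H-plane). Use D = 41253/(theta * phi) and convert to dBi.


D_linear = 41253 / (43.170 * 6.8800) = 138.8945
D_dBi = 10 * log10(138.8945) = 21.43 dBi

21.43 dBi


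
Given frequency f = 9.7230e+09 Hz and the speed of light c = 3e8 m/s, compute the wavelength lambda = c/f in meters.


lambda = c / f = 3.0000e+08 / 9.7230e+09 = 0.03085 m

0.03085 m


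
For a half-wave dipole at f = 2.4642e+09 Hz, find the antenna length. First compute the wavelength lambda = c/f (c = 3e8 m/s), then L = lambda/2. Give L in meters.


lambda = c / f = 3.0000e+08 / 2.4642e+09 = 0.1217434 m
L = lambda / 2 = 0.1217434 / 2 = 0.06087 m

0.06087 m


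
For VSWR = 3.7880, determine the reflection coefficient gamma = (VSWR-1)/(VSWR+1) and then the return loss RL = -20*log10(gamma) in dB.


gamma = (3.7880 - 1) / (3.7880 + 1) = 0.5822891
RL = -20 * log10(0.5822891) = 4.697 dB

4.697 dB


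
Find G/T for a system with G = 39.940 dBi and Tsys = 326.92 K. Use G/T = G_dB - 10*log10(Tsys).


G/T = 39.940 - 10*log10(326.92) = 39.940 - 25.14441 = 14.80 dB/K

14.80 dB/K


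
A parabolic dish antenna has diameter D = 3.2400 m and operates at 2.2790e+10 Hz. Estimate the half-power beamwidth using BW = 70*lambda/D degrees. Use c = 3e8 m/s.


lambda = c / f = 3.0000e+08 / 2.2790e+10 = 0.01316367 m
BW = 70 * 0.01316367 / 3.2400 = 0.2844 deg

0.2844 deg


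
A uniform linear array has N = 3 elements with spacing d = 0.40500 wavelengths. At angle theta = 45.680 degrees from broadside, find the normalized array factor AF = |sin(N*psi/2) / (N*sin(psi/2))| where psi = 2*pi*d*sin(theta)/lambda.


psi = 2*pi*0.40500*sin(45.680 deg) = 1.820596 rad
AF = |sin(3*1.820596/2) / (3*sin(1.820596/2))| = 0.1685

0.1685


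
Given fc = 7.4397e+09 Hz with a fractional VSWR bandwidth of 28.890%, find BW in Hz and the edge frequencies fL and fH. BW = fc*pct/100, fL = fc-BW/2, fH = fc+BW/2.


BW = 7.4397e+09 * 28.890/100 = 2.149329e+09 Hz
fL = 7.4397e+09 - 2.149329e+09/2 = 6.365e+09 Hz
fH = 7.4397e+09 + 2.149329e+09/2 = 8.514e+09 Hz

BW=2.149e+09 Hz, fL=6.365e+09 Hz, fH=8.514e+09 Hz


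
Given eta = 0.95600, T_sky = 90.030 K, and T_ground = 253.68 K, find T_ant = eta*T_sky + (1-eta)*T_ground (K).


T_ant = 0.95600 * 90.030 + (1 - 0.95600) * 253.68 = 97.23 K

97.23 K


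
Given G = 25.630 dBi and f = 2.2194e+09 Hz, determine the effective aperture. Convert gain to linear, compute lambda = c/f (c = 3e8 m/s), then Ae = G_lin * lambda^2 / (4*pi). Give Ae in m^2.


lambda = c / f = 3.0000e+08 / 2.2194e+09 = 0.1351717 m
G_linear = 10^(25.630/10) = 365.5948
Ae = G_linear * lambda^2 / (4*pi) = 365.5948 * 0.1351717^2 / (4*pi) = 0.5316 m^2

0.5316 m^2


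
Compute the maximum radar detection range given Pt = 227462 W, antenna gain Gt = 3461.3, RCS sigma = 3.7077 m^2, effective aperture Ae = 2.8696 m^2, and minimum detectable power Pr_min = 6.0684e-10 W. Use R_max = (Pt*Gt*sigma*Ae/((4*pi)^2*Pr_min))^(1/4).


R^4 = 227462*3461.3*3.7077*2.8696 / ((4*pi)^2 * 6.0684e-10) = 8.741382e+16
R_max = 8.741382e+16^0.25 = 17195 m

17195 m


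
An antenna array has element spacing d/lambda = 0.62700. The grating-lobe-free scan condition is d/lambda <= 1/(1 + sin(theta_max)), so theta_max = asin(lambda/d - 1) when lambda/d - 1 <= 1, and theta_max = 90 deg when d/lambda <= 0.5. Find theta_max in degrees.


lambda/d - 1 = 1/0.62700 - 1 = 0.5948963
theta_max = asin(0.5948963) = 36.51 deg

36.51 deg


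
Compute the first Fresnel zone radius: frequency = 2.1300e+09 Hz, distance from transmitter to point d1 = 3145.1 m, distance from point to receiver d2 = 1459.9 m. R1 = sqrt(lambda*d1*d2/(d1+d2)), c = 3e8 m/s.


lambda = c / f = 3.0000e+08 / 2.1300e+09 = 0.1408451 m
R1 = sqrt(0.1408451 * 3145.1 * 1459.9 / (3145.1 + 1459.9)) = 11.85 m

11.85 m


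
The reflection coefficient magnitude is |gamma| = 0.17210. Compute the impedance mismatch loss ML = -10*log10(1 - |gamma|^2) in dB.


ML = -10 * log10(1 - 0.17210^2) = -10 * log10(0.97038159) = 0.1306 dB

0.1306 dB


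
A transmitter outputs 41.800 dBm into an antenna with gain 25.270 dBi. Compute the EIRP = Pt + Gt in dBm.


EIRP = Pt + Gt = 41.800 + 25.270 = 67.07 dBm

67.07 dBm


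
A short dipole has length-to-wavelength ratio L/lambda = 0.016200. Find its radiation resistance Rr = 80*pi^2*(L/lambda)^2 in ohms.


Rr = 80 * pi^2 * (0.016200)^2 = 80 * 9.869604 * 2.624400e-04 = 0.2072 ohm

0.2072 ohm


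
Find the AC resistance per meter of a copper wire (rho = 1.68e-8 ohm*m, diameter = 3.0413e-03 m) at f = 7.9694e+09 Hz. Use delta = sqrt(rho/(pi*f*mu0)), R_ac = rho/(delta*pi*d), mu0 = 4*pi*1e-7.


delta = sqrt(1.68e-8 / (pi * 7.9694e+09 * 4*pi*1e-7)) = 7.307385e-07 m
R_ac = 1.68e-8 / (7.307385e-07 * pi * 3.0413e-03) = 2.406 ohm/m

2.406 ohm/m


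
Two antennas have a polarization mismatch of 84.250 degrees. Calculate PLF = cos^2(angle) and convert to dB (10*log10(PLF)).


PLF_linear = cos^2(84.250 deg) = 0.01003765
PLF_dB = 10 * log10(0.01003765) = -19.98 dB

-19.98 dB


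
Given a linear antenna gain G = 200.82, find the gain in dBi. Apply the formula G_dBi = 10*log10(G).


G_dBi = 10 * log10(200.82) = 23.03 dBi

23.03 dBi


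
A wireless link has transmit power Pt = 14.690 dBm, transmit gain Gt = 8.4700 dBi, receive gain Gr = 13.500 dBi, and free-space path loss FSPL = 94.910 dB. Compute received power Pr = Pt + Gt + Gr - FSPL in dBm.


Pr = 14.690 + 8.4700 + 13.500 - 94.910 = -58.25 dBm

-58.25 dBm


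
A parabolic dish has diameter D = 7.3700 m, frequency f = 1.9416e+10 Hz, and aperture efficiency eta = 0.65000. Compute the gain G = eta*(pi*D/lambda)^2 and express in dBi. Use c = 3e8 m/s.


lambda = c / f = 3.0000e+08 / 1.9416e+10 = 0.01545117 m
G_linear = 0.65000 * (pi * 7.3700 / 0.01545117)^2 = 1.459571e+06
G_dBi = 10 * log10(1.459571e+06) = 61.64 dBi

61.64 dBi


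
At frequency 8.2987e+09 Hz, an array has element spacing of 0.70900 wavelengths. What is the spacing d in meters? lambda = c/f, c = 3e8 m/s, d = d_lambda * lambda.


lambda = c / f = 3.0000e+08 / 8.2987e+09 = 0.03615024 m
d = 0.70900 * 0.03615024 = 0.02563 m

0.02563 m


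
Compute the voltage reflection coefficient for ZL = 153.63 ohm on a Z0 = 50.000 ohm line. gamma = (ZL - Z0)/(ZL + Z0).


gamma = (153.63 - 50.000) / (153.63 + 50.000) = 0.5089

0.5089


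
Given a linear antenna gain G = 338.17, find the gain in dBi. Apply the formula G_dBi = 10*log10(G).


G_dBi = 10 * log10(338.17) = 25.29 dBi

25.29 dBi


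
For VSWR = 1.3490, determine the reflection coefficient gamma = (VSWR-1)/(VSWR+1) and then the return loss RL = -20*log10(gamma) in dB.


gamma = (1.3490 - 1) / (1.3490 + 1) = 0.1485739
RL = -20 * log10(0.1485739) = 16.56 dB

16.56 dB


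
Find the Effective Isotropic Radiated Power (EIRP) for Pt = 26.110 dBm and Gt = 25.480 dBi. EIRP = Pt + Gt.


EIRP = Pt + Gt = 26.110 + 25.480 = 51.59 dBm

51.59 dBm


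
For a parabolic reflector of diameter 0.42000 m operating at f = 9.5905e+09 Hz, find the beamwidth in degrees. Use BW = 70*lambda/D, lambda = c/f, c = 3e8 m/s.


lambda = c / f = 3.0000e+08 / 9.5905e+09 = 0.03128096 m
BW = 70 * 0.03128096 / 0.42000 = 5.213 deg

5.213 deg


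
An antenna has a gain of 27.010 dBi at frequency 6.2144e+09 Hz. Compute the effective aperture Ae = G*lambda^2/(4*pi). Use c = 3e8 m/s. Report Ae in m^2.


lambda = c / f = 3.0000e+08 / 6.2144e+09 = 0.04827497 m
G_linear = 10^(27.010/10) = 502.3426
Ae = G_linear * lambda^2 / (4*pi) = 502.3426 * 0.04827497^2 / (4*pi) = 0.09316 m^2

0.09316 m^2


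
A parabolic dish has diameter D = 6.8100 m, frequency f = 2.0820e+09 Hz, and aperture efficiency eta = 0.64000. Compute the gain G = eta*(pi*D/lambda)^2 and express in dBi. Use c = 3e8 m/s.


lambda = c / f = 3.0000e+08 / 2.0820e+09 = 0.1440922 m
G_linear = 0.64000 * (pi * 6.8100 / 0.1440922)^2 = 14108.89
G_dBi = 10 * log10(14108.89) = 41.49 dBi

41.49 dBi


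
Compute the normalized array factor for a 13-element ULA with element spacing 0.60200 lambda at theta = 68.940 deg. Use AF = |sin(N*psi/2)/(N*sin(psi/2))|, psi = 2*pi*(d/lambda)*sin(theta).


psi = 2*pi*0.60200*sin(68.940 deg) = 3.529826 rad
AF = |sin(13*3.529826/2) / (13*sin(3.529826/2))| = 0.06389

0.06389


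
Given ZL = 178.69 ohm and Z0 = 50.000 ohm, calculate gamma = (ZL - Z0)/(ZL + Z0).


gamma = (178.69 - 50.000) / (178.69 + 50.000) = 0.5627

0.5627


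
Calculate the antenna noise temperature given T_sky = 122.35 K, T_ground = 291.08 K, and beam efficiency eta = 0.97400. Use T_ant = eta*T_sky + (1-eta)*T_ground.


T_ant = 0.97400 * 122.35 + (1 - 0.97400) * 291.08 = 126.7 K

126.7 K


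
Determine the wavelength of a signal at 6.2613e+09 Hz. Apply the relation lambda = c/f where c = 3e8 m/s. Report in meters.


lambda = c / f = 3.0000e+08 / 6.2613e+09 = 0.04791 m

0.04791 m


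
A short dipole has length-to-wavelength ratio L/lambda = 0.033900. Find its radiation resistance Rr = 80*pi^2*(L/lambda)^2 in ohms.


Rr = 80 * pi^2 * (0.033900)^2 = 80 * 9.869604 * 1.149210e-03 = 0.9074 ohm

0.9074 ohm


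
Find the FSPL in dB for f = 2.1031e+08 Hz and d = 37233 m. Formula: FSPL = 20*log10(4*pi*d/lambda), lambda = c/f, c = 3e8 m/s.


lambda = c / f = 3.0000e+08 / 2.1031e+08 = 1.426466 m
FSPL = 20 * log10(4*pi*37233/1.426466) = 110.3 dB

110.3 dB


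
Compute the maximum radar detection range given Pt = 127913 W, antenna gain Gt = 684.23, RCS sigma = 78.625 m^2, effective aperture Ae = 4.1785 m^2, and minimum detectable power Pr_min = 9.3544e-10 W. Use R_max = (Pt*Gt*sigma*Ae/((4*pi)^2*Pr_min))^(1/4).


R^4 = 127913*684.23*78.625*4.1785 / ((4*pi)^2 * 9.3544e-10) = 1.946535e+17
R_max = 1.946535e+17^0.25 = 21005 m

21005 m


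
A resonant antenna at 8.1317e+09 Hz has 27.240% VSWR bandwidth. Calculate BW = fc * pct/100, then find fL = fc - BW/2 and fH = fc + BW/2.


BW = 8.1317e+09 * 27.240/100 = 2.215075e+09 Hz
fL = 8.1317e+09 - 2.215075e+09/2 = 7.024e+09 Hz
fH = 8.1317e+09 + 2.215075e+09/2 = 9.239e+09 Hz

BW=2.215e+09 Hz, fL=7.024e+09 Hz, fH=9.239e+09 Hz


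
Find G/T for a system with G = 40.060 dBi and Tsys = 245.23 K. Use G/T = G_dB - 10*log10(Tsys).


G/T = 40.060 - 10*log10(245.23) = 40.060 - 23.89574 = 16.16 dB/K

16.16 dB/K


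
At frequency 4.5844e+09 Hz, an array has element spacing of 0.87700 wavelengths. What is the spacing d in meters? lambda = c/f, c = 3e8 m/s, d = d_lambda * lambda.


lambda = c / f = 3.0000e+08 / 4.5844e+09 = 0.06543932 m
d = 0.87700 * 0.06543932 = 0.05739 m

0.05739 m


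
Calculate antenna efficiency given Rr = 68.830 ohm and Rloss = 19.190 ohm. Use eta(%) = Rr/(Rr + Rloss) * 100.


eta = 68.830 / (68.830 + 19.190) * 100 = 78.20%

78.20%


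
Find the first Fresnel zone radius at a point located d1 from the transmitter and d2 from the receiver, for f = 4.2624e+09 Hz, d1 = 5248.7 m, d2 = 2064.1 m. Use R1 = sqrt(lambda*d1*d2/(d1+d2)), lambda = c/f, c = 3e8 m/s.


lambda = c / f = 3.0000e+08 / 4.2624e+09 = 0.07038288 m
R1 = sqrt(0.07038288 * 5248.7 * 2064.1 / (5248.7 + 2064.1)) = 10.21 m

10.21 m


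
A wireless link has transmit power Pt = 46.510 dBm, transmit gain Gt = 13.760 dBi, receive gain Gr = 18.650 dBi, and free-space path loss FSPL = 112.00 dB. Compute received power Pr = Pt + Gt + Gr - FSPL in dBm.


Pr = 46.510 + 13.760 + 18.650 - 112.00 = -33.08 dBm

-33.08 dBm


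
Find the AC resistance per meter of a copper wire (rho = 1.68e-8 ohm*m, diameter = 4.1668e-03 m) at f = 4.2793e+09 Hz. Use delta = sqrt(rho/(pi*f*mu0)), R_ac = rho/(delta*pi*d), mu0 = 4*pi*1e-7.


delta = sqrt(1.68e-8 / (pi * 4.2793e+09 * 4*pi*1e-7)) = 9.972141e-07 m
R_ac = 1.68e-8 / (9.972141e-07 * pi * 4.1668e-03) = 1.287 ohm/m

1.287 ohm/m


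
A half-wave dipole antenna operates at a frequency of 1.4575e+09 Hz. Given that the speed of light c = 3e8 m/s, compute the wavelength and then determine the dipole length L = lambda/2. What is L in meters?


lambda = c / f = 3.0000e+08 / 1.4575e+09 = 0.2058319 m
L = lambda / 2 = 0.2058319 / 2 = 0.1029 m

0.1029 m


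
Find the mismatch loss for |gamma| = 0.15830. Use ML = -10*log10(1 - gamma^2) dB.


ML = -10 * log10(1 - 0.15830^2) = -10 * log10(0.97494111) = 0.1102 dB

0.1102 dB


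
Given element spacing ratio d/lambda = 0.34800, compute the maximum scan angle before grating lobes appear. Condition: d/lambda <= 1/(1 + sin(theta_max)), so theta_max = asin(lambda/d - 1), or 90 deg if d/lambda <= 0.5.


lambda/d - 1 = 1/0.34800 - 1 = 1.873563 >= 1
d/lambda <= 0.5, so the array can scan to endfire without grating lobes: theta_max = 90 deg

90 deg


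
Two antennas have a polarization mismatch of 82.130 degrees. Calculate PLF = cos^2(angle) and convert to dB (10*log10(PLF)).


PLF_linear = cos^2(82.130 deg) = 0.01874870
PLF_dB = 10 * log10(0.01874870) = -17.27 dB

-17.27 dB


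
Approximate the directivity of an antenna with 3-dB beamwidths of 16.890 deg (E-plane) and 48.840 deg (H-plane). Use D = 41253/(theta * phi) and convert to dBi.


D_linear = 41253 / (16.890 * 48.840) = 50.00924
D_dBi = 10 * log10(50.00924) = 16.99 dBi

16.99 dBi


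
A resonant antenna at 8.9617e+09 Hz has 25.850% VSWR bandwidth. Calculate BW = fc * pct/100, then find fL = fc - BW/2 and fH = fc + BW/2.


BW = 8.9617e+09 * 25.850/100 = 2.316599e+09 Hz
fL = 8.9617e+09 - 2.316599e+09/2 = 7.803e+09 Hz
fH = 8.9617e+09 + 2.316599e+09/2 = 1.012e+10 Hz

BW=2.317e+09 Hz, fL=7.803e+09 Hz, fH=1.012e+10 Hz


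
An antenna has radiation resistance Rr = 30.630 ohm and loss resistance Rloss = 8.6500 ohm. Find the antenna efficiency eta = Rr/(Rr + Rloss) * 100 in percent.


eta = 30.630 / (30.630 + 8.6500) * 100 = 77.98%

77.98%


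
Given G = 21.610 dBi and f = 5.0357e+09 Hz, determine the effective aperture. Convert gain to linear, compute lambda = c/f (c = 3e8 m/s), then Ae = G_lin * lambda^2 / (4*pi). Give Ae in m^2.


lambda = c / f = 3.0000e+08 / 5.0357e+09 = 0.05957464 m
G_linear = 10^(21.610/10) = 144.8772
Ae = G_linear * lambda^2 / (4*pi) = 144.8772 * 0.05957464^2 / (4*pi) = 0.04092 m^2

0.04092 m^2


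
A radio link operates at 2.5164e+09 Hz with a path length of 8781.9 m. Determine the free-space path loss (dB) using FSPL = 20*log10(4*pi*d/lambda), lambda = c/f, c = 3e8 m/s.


lambda = c / f = 3.0000e+08 / 2.5164e+09 = 0.1192179 m
FSPL = 20 * log10(4*pi*8781.9/0.1192179) = 119.3 dB

119.3 dB


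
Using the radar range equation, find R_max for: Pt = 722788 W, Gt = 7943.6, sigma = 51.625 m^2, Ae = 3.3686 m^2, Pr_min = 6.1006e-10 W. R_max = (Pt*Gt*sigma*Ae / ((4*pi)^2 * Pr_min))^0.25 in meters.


R^4 = 722788*7943.6*51.625*3.3686 / ((4*pi)^2 * 6.1006e-10) = 1.036443e+19
R_max = 1.036443e+19^0.25 = 56740 m

56740 m


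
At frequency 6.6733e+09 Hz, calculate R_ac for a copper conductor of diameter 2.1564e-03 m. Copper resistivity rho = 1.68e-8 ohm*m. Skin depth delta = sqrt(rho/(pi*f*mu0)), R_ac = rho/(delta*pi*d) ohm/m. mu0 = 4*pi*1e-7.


delta = sqrt(1.68e-8 / (pi * 6.6733e+09 * 4*pi*1e-7)) = 7.985543e-07 m
R_ac = 1.68e-8 / (7.985543e-07 * pi * 2.1564e-03) = 3.105 ohm/m

3.105 ohm/m


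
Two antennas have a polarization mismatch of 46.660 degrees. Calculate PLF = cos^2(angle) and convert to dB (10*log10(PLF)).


PLF_linear = cos^2(46.660 deg) = 0.4710437
PLF_dB = 10 * log10(0.4710437) = -3.269 dB

-3.269 dB


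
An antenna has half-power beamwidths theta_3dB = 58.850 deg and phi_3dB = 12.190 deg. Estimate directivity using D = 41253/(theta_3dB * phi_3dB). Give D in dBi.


D_linear = 41253 / (58.850 * 12.190) = 57.50497
D_dBi = 10 * log10(57.50497) = 17.60 dBi

17.60 dBi


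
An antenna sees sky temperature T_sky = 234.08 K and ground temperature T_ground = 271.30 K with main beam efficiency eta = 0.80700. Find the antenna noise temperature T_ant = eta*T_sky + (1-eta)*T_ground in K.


T_ant = 0.80700 * 234.08 + (1 - 0.80700) * 271.30 = 241.3 K

241.3 K


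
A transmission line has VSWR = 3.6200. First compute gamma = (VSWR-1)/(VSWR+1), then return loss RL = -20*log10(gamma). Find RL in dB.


gamma = (3.6200 - 1) / (3.6200 + 1) = 0.5670996
RL = -20 * log10(0.5670996) = 4.927 dB

4.927 dB


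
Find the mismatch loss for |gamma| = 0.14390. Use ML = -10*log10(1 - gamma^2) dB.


ML = -10 * log10(1 - 0.14390^2) = -10 * log10(0.97929279) = 0.09087 dB

0.09087 dB


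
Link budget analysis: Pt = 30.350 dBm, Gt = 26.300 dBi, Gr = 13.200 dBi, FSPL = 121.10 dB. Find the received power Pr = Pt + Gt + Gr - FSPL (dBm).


Pr = 30.350 + 26.300 + 13.200 - 121.10 = -51.25 dBm

-51.25 dBm


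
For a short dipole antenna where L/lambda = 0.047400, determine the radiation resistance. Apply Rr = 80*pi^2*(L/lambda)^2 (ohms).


Rr = 80 * pi^2 * (0.047400)^2 = 80 * 9.869604 * 2.246760e-03 = 1.774 ohm

1.774 ohm


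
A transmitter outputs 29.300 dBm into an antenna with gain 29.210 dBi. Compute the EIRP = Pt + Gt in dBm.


EIRP = Pt + Gt = 29.300 + 29.210 = 58.51 dBm

58.51 dBm


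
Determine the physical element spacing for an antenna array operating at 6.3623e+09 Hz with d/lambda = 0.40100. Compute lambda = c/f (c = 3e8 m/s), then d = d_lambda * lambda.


lambda = c / f = 3.0000e+08 / 6.3623e+09 = 0.04715276 m
d = 0.40100 * 0.04715276 = 0.01891 m

0.01891 m


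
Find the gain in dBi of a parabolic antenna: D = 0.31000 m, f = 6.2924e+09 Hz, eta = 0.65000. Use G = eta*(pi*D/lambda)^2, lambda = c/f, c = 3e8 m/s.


lambda = c / f = 3.0000e+08 / 6.2924e+09 = 0.04767656 m
G_linear = 0.65000 * (pi * 0.31000 / 0.04767656)^2 = 271.2231
G_dBi = 10 * log10(271.2231) = 24.33 dBi

24.33 dBi
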